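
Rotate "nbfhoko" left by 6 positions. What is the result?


Input: "nbfhoko", rotate left by 6
First 6 characters: "nbfhok"
Remaining characters: "o"
Concatenate remaining + first: "o" + "nbfhok" = "onbfhok"

onbfhok


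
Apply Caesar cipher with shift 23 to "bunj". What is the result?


Caesar cipher: shift "bunj" by 23
  'b' (pos 1) + 23 = pos 24 = 'y'
  'u' (pos 20) + 23 = pos 17 = 'r'
  'n' (pos 13) + 23 = pos 10 = 'k'
  'j' (pos 9) + 23 = pos 6 = 'g'
Result: yrkg

yrkg


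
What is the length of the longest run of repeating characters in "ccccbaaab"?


Input: "ccccbaaab"
Scanning for longest run:
  Position 1 ('c'): continues run of 'c', length=2
  Position 2 ('c'): continues run of 'c', length=3
  Position 3 ('c'): continues run of 'c', length=4
  Position 4 ('b'): new char, reset run to 1
  Position 5 ('a'): new char, reset run to 1
  Position 6 ('a'): continues run of 'a', length=2
  Position 7 ('a'): continues run of 'a', length=3
  Position 8 ('b'): new char, reset run to 1
Longest run: 'c' with length 4

4


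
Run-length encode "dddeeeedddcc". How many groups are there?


Input: dddeeeedddcc
Scanning for consecutive runs:
  Group 1: 'd' x 3 (positions 0-2)
  Group 2: 'e' x 4 (positions 3-6)
  Group 3: 'd' x 3 (positions 7-9)
  Group 4: 'c' x 2 (positions 10-11)
Total groups: 4

4


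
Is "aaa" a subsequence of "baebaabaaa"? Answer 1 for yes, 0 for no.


Check if "aaa" is a subsequence of "baebaabaaa"
Greedy scan:
  Position 0 ('b'): no match needed
  Position 1 ('a'): matches sub[0] = 'a'
  Position 2 ('e'): no match needed
  Position 3 ('b'): no match needed
  Position 4 ('a'): matches sub[1] = 'a'
  Position 5 ('a'): matches sub[2] = 'a'
  Position 6 ('b'): no match needed
  Position 7 ('a'): no match needed
  Position 8 ('a'): no match needed
  Position 9 ('a'): no match needed
All 3 characters matched => is a subsequence

1


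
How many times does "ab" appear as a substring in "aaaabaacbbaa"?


Searching for "ab" in "aaaabaacbbaa"
Scanning each position:
  Position 0: "aa" => no
  Position 1: "aa" => no
  Position 2: "aa" => no
  Position 3: "ab" => MATCH
  Position 4: "ba" => no
  Position 5: "aa" => no
  Position 6: "ac" => no
  Position 7: "cb" => no
  Position 8: "bb" => no
  Position 9: "ba" => no
  Position 10: "aa" => no
Total occurrences: 1

1


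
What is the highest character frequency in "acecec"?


Input: acecec
Character counts:
  'a': 1
  'c': 3
  'e': 2
Maximum frequency: 3

3


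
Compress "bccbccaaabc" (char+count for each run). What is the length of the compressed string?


Input: bccbccaaabc
Runs:
  'b' x 1 => "b1"
  'c' x 2 => "c2"
  'b' x 1 => "b1"
  'c' x 2 => "c2"
  'a' x 3 => "a3"
  'b' x 1 => "b1"
  'c' x 1 => "c1"
Compressed: "b1c2b1c2a3b1c1"
Compressed length: 14

14


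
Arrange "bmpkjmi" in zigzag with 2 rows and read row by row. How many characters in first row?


Zigzag "bmpkjmi" into 2 rows:
Placing characters:
  'b' => row 0
  'm' => row 1
  'p' => row 0
  'k' => row 1
  'j' => row 0
  'm' => row 1
  'i' => row 0
Rows:
  Row 0: "bpji"
  Row 1: "mkm"
First row length: 4

4


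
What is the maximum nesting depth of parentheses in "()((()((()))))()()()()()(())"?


Input: "()((()((()))))()()()()()(())"
Tracking depth:
  Position 0 '(': depth becomes 1
  Position 1 ')': depth becomes 0
  Position 2 '(': depth becomes 1
  Position 3 '(': depth becomes 2
  Position 4 '(': depth becomes 3
  Position 5 ')': depth becomes 2
  Position 6 '(': depth becomes 3
  Position 7 '(': depth becomes 4
  Position 8 '(': depth becomes 5
  Position 9 ')': depth becomes 4
  Position 10 ')': depth becomes 3
  Position 11 ')': depth becomes 2
  Position 12 ')': depth becomes 1
  Position 13 ')': depth becomes 0
  Position 14 '(': depth becomes 1
  Position 15 ')': depth becomes 0
  Position 16 '(': depth becomes 1
  Position 17 ')': depth becomes 0
  Position 18 '(': depth becomes 1
  Position 19 ')': depth becomes 0
  Position 20 '(': depth becomes 1
  Position 21 ')': depth becomes 0
  Position 22 '(': depth becomes 1
  Position 23 ')': depth becomes 0
  Position 24 '(': depth becomes 1
  Position 25 '(': depth becomes 2
  Position 26 ')': depth becomes 1
  Position 27 ')': depth becomes 0
Maximum depth reached: 5

5


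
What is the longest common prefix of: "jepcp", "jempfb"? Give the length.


Words: jepcp, jempfb
  Position 0: all 'j' => match
  Position 1: all 'e' => match
  Position 2: ('p', 'm') => mismatch, stop
LCP = "je" (length 2)

2


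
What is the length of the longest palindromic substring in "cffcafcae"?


Input: "cffcafcae"
Checking substrings for palindromes:
  [0:4] "cffc" (len 4) => palindrome
  [1:3] "ff" (len 2) => palindrome
Longest palindromic substring: "cffc" with length 4

4


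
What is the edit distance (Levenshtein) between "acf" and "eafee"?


Computing edit distance: "acf" -> "eafee"
DP table:
           e    a    f    e    e
      0    1    2    3    4    5
  a   1    1    1    2    3    4
  c   2    2    2    2    3    4
  f   3    3    3    2    3    4
Edit distance = dp[3][5] = 4

4


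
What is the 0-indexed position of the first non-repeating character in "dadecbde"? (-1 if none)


Input: dadecbde
Character frequencies:
  'a': 1
  'b': 1
  'c': 1
  'd': 3
  'e': 2
Scanning left to right for freq == 1:
  Position 0 ('d'): freq=3, skip
  Position 1 ('a'): unique! => answer = 1

1


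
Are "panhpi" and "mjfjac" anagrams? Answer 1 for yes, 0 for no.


Strings: "panhpi", "mjfjac"
Sorted first:  ahinpp
Sorted second: acfjjm
Differ at position 1: 'h' vs 'c' => not anagrams

0


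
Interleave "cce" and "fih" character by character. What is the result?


Interleaving "cce" and "fih":
  Position 0: 'c' from first, 'f' from second => "cf"
  Position 1: 'c' from first, 'i' from second => "ci"
  Position 2: 'e' from first, 'h' from second => "eh"
Result: cfcieh

cfcieh


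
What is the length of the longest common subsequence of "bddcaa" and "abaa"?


LCS of "bddcaa" and "abaa"
DP table:
           a    b    a    a
      0    0    0    0    0
  b   0    0    1    1    1
  d   0    0    1    1    1
  d   0    0    1    1    1
  c   0    0    1    1    1
  a   0    1    1    2    2
  a   0    1    1    2    3
LCS length = dp[6][4] = 3

3


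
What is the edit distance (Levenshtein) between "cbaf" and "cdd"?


Computing edit distance: "cbaf" -> "cdd"
DP table:
           c    d    d
      0    1    2    3
  c   1    0    1    2
  b   2    1    1    2
  a   3    2    2    2
  f   4    3    3    3
Edit distance = dp[4][3] = 3

3


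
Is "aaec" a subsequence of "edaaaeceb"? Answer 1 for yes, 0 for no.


Check if "aaec" is a subsequence of "edaaaeceb"
Greedy scan:
  Position 0 ('e'): no match needed
  Position 1 ('d'): no match needed
  Position 2 ('a'): matches sub[0] = 'a'
  Position 3 ('a'): matches sub[1] = 'a'
  Position 4 ('a'): no match needed
  Position 5 ('e'): matches sub[2] = 'e'
  Position 6 ('c'): matches sub[3] = 'c'
  Position 7 ('e'): no match needed
  Position 8 ('b'): no match needed
All 4 characters matched => is a subsequence

1


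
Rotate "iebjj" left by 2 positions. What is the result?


Input: "iebjj", rotate left by 2
First 2 characters: "ie"
Remaining characters: "bjj"
Concatenate remaining + first: "bjj" + "ie" = "bjjie"

bjjie


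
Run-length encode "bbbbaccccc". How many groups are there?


Input: bbbbaccccc
Scanning for consecutive runs:
  Group 1: 'b' x 4 (positions 0-3)
  Group 2: 'a' x 1 (positions 4-4)
  Group 3: 'c' x 5 (positions 5-9)
Total groups: 3

3


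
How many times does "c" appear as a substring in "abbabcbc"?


Searching for "c" in "abbabcbc"
Scanning each position:
  Position 0: "a" => no
  Position 1: "b" => no
  Position 2: "b" => no
  Position 3: "a" => no
  Position 4: "b" => no
  Position 5: "c" => MATCH
  Position 6: "b" => no
  Position 7: "c" => MATCH
Total occurrences: 2

2


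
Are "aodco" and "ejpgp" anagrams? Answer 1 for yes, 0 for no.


Strings: "aodco", "ejpgp"
Sorted first:  acdoo
Sorted second: egjpp
Differ at position 0: 'a' vs 'e' => not anagrams

0


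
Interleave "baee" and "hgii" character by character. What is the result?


Interleaving "baee" and "hgii":
  Position 0: 'b' from first, 'h' from second => "bh"
  Position 1: 'a' from first, 'g' from second => "ag"
  Position 2: 'e' from first, 'i' from second => "ei"
  Position 3: 'e' from first, 'i' from second => "ei"
Result: bhageiei

bhageiei


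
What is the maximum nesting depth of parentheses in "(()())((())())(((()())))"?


Input: "(()())((())())(((()())))"
Tracking depth:
  Position 0 '(': depth becomes 1
  Position 1 '(': depth becomes 2
  Position 2 ')': depth becomes 1
  Position 3 '(': depth becomes 2
  Position 4 ')': depth becomes 1
  Position 5 ')': depth becomes 0
  Position 6 '(': depth becomes 1
  Position 7 '(': depth becomes 2
  Position 8 '(': depth becomes 3
  Position 9 ')': depth becomes 2
  Position 10 ')': depth becomes 1
  Position 11 '(': depth becomes 2
  Position 12 ')': depth becomes 1
  Position 13 ')': depth becomes 0
  Position 14 '(': depth becomes 1
  Position 15 '(': depth becomes 2
  Position 16 '(': depth becomes 3
  Position 17 '(': depth becomes 4
  Position 18 ')': depth becomes 3
  Position 19 '(': depth becomes 4
  Position 20 ')': depth becomes 3
  Position 21 ')': depth becomes 2
  Position 22 ')': depth becomes 1
  Position 23 ')': depth becomes 0
Maximum depth reached: 4

4


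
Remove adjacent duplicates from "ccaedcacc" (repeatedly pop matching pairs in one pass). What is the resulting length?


Input: ccaedcacc
Stack-based adjacent duplicate removal:
  Read 'c': push. Stack: c
  Read 'c': matches stack top 'c' => pop. Stack: (empty)
  Read 'a': push. Stack: a
  Read 'e': push. Stack: ae
  Read 'd': push. Stack: aed
  Read 'c': push. Stack: aedc
  Read 'a': push. Stack: aedca
  Read 'c': push. Stack: aedcac
  Read 'c': matches stack top 'c' => pop. Stack: aedca
Final stack: "aedca" (length 5)

5


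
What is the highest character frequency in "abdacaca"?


Input: abdacaca
Character counts:
  'a': 4
  'b': 1
  'c': 2
  'd': 1
Maximum frequency: 4

4


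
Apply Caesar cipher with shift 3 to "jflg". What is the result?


Caesar cipher: shift "jflg" by 3
  'j' (pos 9) + 3 = pos 12 = 'm'
  'f' (pos 5) + 3 = pos 8 = 'i'
  'l' (pos 11) + 3 = pos 14 = 'o'
  'g' (pos 6) + 3 = pos 9 = 'j'
Result: mioj

mioj


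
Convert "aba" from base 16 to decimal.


Input: "aba" in base 16
Positional expansion:
  Digit 'a' (value 10) x 16^2 = 2560
  Digit 'b' (value 11) x 16^1 = 176
  Digit 'a' (value 10) x 16^0 = 10
Sum = 2746

2746


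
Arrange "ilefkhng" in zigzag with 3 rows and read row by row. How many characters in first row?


Zigzag "ilefkhng" into 3 rows:
Placing characters:
  'i' => row 0
  'l' => row 1
  'e' => row 2
  'f' => row 1
  'k' => row 0
  'h' => row 1
  'n' => row 2
  'g' => row 1
Rows:
  Row 0: "ik"
  Row 1: "lfhg"
  Row 2: "en"
First row length: 2

2


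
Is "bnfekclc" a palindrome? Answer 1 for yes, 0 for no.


Input: bnfekclc
Reversed: clckefnb
  Compare pos 0 ('b') with pos 7 ('c'): MISMATCH
  Compare pos 1 ('n') with pos 6 ('l'): MISMATCH
  Compare pos 2 ('f') with pos 5 ('c'): MISMATCH
  Compare pos 3 ('e') with pos 4 ('k'): MISMATCH
Result: not a palindrome

0


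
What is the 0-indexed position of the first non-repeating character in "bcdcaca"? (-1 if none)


Input: bcdcaca
Character frequencies:
  'a': 2
  'b': 1
  'c': 3
  'd': 1
Scanning left to right for freq == 1:
  Position 0 ('b'): unique! => answer = 0

0


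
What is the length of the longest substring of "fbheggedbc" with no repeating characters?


Input: "fbheggedbc"
Sliding window (track last position of each char):
  Position 0 ('f'): window [0,0] length 1 -- new best
  Position 1 ('b'): window [0,1] length 2 -- new best
  Position 2 ('h'): window [0,2] length 3 -- new best
  Position 3 ('e'): window [0,3] length 4 -- new best
  Position 4 ('g'): window [0,4] length 5 -- new best
  Position 5 ('g'): repeat (last at 4), move window start to 5
  Position 5 ('g'): window [5,5] length 1
  Position 6 ('e'): window [5,6] length 2
  Position 7 ('d'): window [5,7] length 3
  Position 8 ('b'): window [5,8] length 4
  Position 9 ('c'): window [5,9] length 5
Longest substring with no repeats: "fbheg" with length 5

5


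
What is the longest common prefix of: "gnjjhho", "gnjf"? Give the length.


Words: gnjjhho, gnjf
  Position 0: all 'g' => match
  Position 1: all 'n' => match
  Position 2: all 'j' => match
  Position 3: ('j', 'f') => mismatch, stop
LCP = "gnj" (length 3)

3


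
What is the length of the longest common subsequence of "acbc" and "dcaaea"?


LCS of "acbc" and "dcaaea"
DP table:
           d    c    a    a    e    a
      0    0    0    0    0    0    0
  a   0    0    0    1    1    1    1
  c   0    0    1    1    1    1    1
  b   0    0    1    1    1    1    1
  c   0    0    1    1    1    1    1
LCS length = dp[4][6] = 1

1


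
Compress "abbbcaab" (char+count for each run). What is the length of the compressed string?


Input: abbbcaab
Runs:
  'a' x 1 => "a1"
  'b' x 3 => "b3"
  'c' x 1 => "c1"
  'a' x 2 => "a2"
  'b' x 1 => "b1"
Compressed: "a1b3c1a2b1"
Compressed length: 10

10


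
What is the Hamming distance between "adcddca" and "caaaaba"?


Comparing "adcddca" and "caaaaba" position by position:
  Position 0: 'a' vs 'c' => differ
  Position 1: 'd' vs 'a' => differ
  Position 2: 'c' vs 'a' => differ
  Position 3: 'd' vs 'a' => differ
  Position 4: 'd' vs 'a' => differ
  Position 5: 'c' vs 'b' => differ
  Position 6: 'a' vs 'a' => same
Total differences (Hamming distance): 6

6


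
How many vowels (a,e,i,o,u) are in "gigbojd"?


Input: gigbojd
Checking each character:
  'g' at position 0: consonant
  'i' at position 1: vowel (running total: 1)
  'g' at position 2: consonant
  'b' at position 3: consonant
  'o' at position 4: vowel (running total: 2)
  'j' at position 5: consonant
  'd' at position 6: consonant
Total vowels: 2

2


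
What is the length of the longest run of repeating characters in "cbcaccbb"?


Input: "cbcaccbb"
Scanning for longest run:
  Position 1 ('b'): new char, reset run to 1
  Position 2 ('c'): new char, reset run to 1
  Position 3 ('a'): new char, reset run to 1
  Position 4 ('c'): new char, reset run to 1
  Position 5 ('c'): continues run of 'c', length=2
  Position 6 ('b'): new char, reset run to 1
  Position 7 ('b'): continues run of 'b', length=2
Longest run: 'c' with length 2

2


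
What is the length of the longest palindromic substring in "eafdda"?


Input: "eafdda"
Checking substrings for palindromes:
  [3:5] "dd" (len 2) => palindrome
Longest palindromic substring: "dd" with length 2

2


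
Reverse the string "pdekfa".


Input: pdekfa
Reading characters right to left:
  Position 5: 'a'
  Position 4: 'f'
  Position 3: 'k'
  Position 2: 'e'
  Position 1: 'd'
  Position 0: 'p'
Reversed: afkedp

afkedp


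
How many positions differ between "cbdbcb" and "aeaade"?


Comparing "cbdbcb" and "aeaade" position by position:
  Position 0: 'c' vs 'a' => DIFFER
  Position 1: 'b' vs 'e' => DIFFER
  Position 2: 'd' vs 'a' => DIFFER
  Position 3: 'b' vs 'a' => DIFFER
  Position 4: 'c' vs 'd' => DIFFER
  Position 5: 'b' vs 'e' => DIFFER
Positions that differ: 6

6


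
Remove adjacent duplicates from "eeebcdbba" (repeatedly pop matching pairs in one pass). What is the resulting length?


Input: eeebcdbba
Stack-based adjacent duplicate removal:
  Read 'e': push. Stack: e
  Read 'e': matches stack top 'e' => pop. Stack: (empty)
  Read 'e': push. Stack: e
  Read 'b': push. Stack: eb
  Read 'c': push. Stack: ebc
  Read 'd': push. Stack: ebcd
  Read 'b': push. Stack: ebcdb
  Read 'b': matches stack top 'b' => pop. Stack: ebcd
  Read 'a': push. Stack: ebcda
Final stack: "ebcda" (length 5)

5


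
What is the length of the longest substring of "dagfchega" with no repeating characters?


Input: "dagfchega"
Sliding window (track last position of each char):
  Position 0 ('d'): window [0,0] length 1 -- new best
  Position 1 ('a'): window [0,1] length 2 -- new best
  Position 2 ('g'): window [0,2] length 3 -- new best
  Position 3 ('f'): window [0,3] length 4 -- new best
  Position 4 ('c'): window [0,4] length 5 -- new best
  Position 5 ('h'): window [0,5] length 6 -- new best
  Position 6 ('e'): window [0,6] length 7 -- new best
  Position 7 ('g'): repeat (last at 2), move window start to 3
  Position 7 ('g'): window [3,7] length 5
  Position 8 ('a'): window [3,8] length 6
Longest substring with no repeats: "dagfche" with length 7

7


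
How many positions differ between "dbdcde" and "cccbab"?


Comparing "dbdcde" and "cccbab" position by position:
  Position 0: 'd' vs 'c' => DIFFER
  Position 1: 'b' vs 'c' => DIFFER
  Position 2: 'd' vs 'c' => DIFFER
  Position 3: 'c' vs 'b' => DIFFER
  Position 4: 'd' vs 'a' => DIFFER
  Position 5: 'e' vs 'b' => DIFFER
Positions that differ: 6

6


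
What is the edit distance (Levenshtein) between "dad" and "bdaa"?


Computing edit distance: "dad" -> "bdaa"
DP table:
           b    d    a    a
      0    1    2    3    4
  d   1    1    1    2    3
  a   2    2    2    1    2
  d   3    3    2    2    2
Edit distance = dp[3][4] = 2

2


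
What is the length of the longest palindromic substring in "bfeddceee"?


Input: "bfeddceee"
Checking substrings for palindromes:
  [6:9] "eee" (len 3) => palindrome
  [3:5] "dd" (len 2) => palindrome
  [6:8] "ee" (len 2) => palindrome
  [7:9] "ee" (len 2) => palindrome
Longest palindromic substring: "eee" with length 3

3


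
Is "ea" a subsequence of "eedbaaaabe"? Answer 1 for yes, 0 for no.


Check if "ea" is a subsequence of "eedbaaaabe"
Greedy scan:
  Position 0 ('e'): matches sub[0] = 'e'
  Position 1 ('e'): no match needed
  Position 2 ('d'): no match needed
  Position 3 ('b'): no match needed
  Position 4 ('a'): matches sub[1] = 'a'
  Position 5 ('a'): no match needed
  Position 6 ('a'): no match needed
  Position 7 ('a'): no match needed
  Position 8 ('b'): no match needed
  Position 9 ('e'): no match needed
All 2 characters matched => is a subsequence

1


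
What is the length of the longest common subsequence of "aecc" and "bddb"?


LCS of "aecc" and "bddb"
DP table:
           b    d    d    b
      0    0    0    0    0
  a   0    0    0    0    0
  e   0    0    0    0    0
  c   0    0    0    0    0
  c   0    0    0    0    0
LCS length = dp[4][4] = 0

0


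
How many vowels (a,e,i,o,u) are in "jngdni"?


Input: jngdni
Checking each character:
  'j' at position 0: consonant
  'n' at position 1: consonant
  'g' at position 2: consonant
  'd' at position 3: consonant
  'n' at position 4: consonant
  'i' at position 5: vowel (running total: 1)
Total vowels: 1

1


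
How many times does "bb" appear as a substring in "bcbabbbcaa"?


Searching for "bb" in "bcbabbbcaa"
Scanning each position:
  Position 0: "bc" => no
  Position 1: "cb" => no
  Position 2: "ba" => no
  Position 3: "ab" => no
  Position 4: "bb" => MATCH
  Position 5: "bb" => MATCH
  Position 6: "bc" => no
  Position 7: "ca" => no
  Position 8: "aa" => no
Total occurrences: 2

2


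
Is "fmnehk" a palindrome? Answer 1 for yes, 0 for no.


Input: fmnehk
Reversed: khenmf
  Compare pos 0 ('f') with pos 5 ('k'): MISMATCH
  Compare pos 1 ('m') with pos 4 ('h'): MISMATCH
  Compare pos 2 ('n') with pos 3 ('e'): MISMATCH
Result: not a palindrome

0


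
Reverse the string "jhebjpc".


Input: jhebjpc
Reading characters right to left:
  Position 6: 'c'
  Position 5: 'p'
  Position 4: 'j'
  Position 3: 'b'
  Position 2: 'e'
  Position 1: 'h'
  Position 0: 'j'
Reversed: cpjbehj

cpjbehj


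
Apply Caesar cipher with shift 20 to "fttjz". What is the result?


Caesar cipher: shift "fttjz" by 20
  'f' (pos 5) + 20 = pos 25 = 'z'
  't' (pos 19) + 20 = pos 13 = 'n'
  't' (pos 19) + 20 = pos 13 = 'n'
  'j' (pos 9) + 20 = pos 3 = 'd'
  'z' (pos 25) + 20 = pos 19 = 't'
Result: znndt

znndt


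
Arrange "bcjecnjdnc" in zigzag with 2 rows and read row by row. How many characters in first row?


Zigzag "bcjecnjdnc" into 2 rows:
Placing characters:
  'b' => row 0
  'c' => row 1
  'j' => row 0
  'e' => row 1
  'c' => row 0
  'n' => row 1
  'j' => row 0
  'd' => row 1
  'n' => row 0
  'c' => row 1
Rows:
  Row 0: "bjcjn"
  Row 1: "cendc"
First row length: 5

5


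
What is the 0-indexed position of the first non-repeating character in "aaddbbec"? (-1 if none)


Input: aaddbbec
Character frequencies:
  'a': 2
  'b': 2
  'c': 1
  'd': 2
  'e': 1
Scanning left to right for freq == 1:
  Position 0 ('a'): freq=2, skip
  Position 1 ('a'): freq=2, skip
  Position 2 ('d'): freq=2, skip
  Position 3 ('d'): freq=2, skip
  Position 4 ('b'): freq=2, skip
  Position 5 ('b'): freq=2, skip
  Position 6 ('e'): unique! => answer = 6

6


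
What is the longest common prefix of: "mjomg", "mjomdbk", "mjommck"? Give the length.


Words: mjomg, mjomdbk, mjommck
  Position 0: all 'm' => match
  Position 1: all 'j' => match
  Position 2: all 'o' => match
  Position 3: all 'm' => match
  Position 4: ('g', 'd', 'm') => mismatch, stop
LCP = "mjom" (length 4)

4


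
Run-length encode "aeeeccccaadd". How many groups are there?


Input: aeeeccccaadd
Scanning for consecutive runs:
  Group 1: 'a' x 1 (positions 0-0)
  Group 2: 'e' x 3 (positions 1-3)
  Group 3: 'c' x 4 (positions 4-7)
  Group 4: 'a' x 2 (positions 8-9)
  Group 5: 'd' x 2 (positions 10-11)
Total groups: 5

5


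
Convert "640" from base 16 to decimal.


Input: "640" in base 16
Positional expansion:
  Digit '6' (value 6) x 16^2 = 1536
  Digit '4' (value 4) x 16^1 = 64
  Digit '0' (value 0) x 16^0 = 0
Sum = 1600

1600


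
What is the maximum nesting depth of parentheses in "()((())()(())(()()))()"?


Input: "()((())()(())(()()))()"
Tracking depth:
  Position 0 '(': depth becomes 1
  Position 1 ')': depth becomes 0
  Position 2 '(': depth becomes 1
  Position 3 '(': depth becomes 2
  Position 4 '(': depth becomes 3
  Position 5 ')': depth becomes 2
  Position 6 ')': depth becomes 1
  Position 7 '(': depth becomes 2
  Position 8 ')': depth becomes 1
  Position 9 '(': depth becomes 2
  Position 10 '(': depth becomes 3
  Position 11 ')': depth becomes 2
  Position 12 ')': depth becomes 1
  Position 13 '(': depth becomes 2
  Position 14 '(': depth becomes 3
  Position 15 ')': depth becomes 2
  Position 16 '(': depth becomes 3
  Position 17 ')': depth becomes 2
  Position 18 ')': depth becomes 1
  Position 19 ')': depth becomes 0
  Position 20 '(': depth becomes 1
  Position 21 ')': depth becomes 0
Maximum depth reached: 3

3


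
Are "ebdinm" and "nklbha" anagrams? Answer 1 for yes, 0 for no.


Strings: "ebdinm", "nklbha"
Sorted first:  bdeimn
Sorted second: abhkln
Differ at position 0: 'b' vs 'a' => not anagrams

0


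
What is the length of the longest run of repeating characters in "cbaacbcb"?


Input: "cbaacbcb"
Scanning for longest run:
  Position 1 ('b'): new char, reset run to 1
  Position 2 ('a'): new char, reset run to 1
  Position 3 ('a'): continues run of 'a', length=2
  Position 4 ('c'): new char, reset run to 1
  Position 5 ('b'): new char, reset run to 1
  Position 6 ('c'): new char, reset run to 1
  Position 7 ('b'): new char, reset run to 1
Longest run: 'a' with length 2

2


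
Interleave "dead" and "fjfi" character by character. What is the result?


Interleaving "dead" and "fjfi":
  Position 0: 'd' from first, 'f' from second => "df"
  Position 1: 'e' from first, 'j' from second => "ej"
  Position 2: 'a' from first, 'f' from second => "af"
  Position 3: 'd' from first, 'i' from second => "di"
Result: dfejafdi

dfejafdi


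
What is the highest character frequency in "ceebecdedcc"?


Input: ceebecdedcc
Character counts:
  'b': 1
  'c': 4
  'd': 2
  'e': 4
Maximum frequency: 4

4


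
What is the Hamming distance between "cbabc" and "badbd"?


Comparing "cbabc" and "badbd" position by position:
  Position 0: 'c' vs 'b' => differ
  Position 1: 'b' vs 'a' => differ
  Position 2: 'a' vs 'd' => differ
  Position 3: 'b' vs 'b' => same
  Position 4: 'c' vs 'd' => differ
Total differences (Hamming distance): 4

4


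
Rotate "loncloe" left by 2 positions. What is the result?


Input: "loncloe", rotate left by 2
First 2 characters: "lo"
Remaining characters: "ncloe"
Concatenate remaining + first: "ncloe" + "lo" = "ncloelo"

ncloelo


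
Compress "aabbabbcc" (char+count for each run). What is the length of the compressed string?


Input: aabbabbcc
Runs:
  'a' x 2 => "a2"
  'b' x 2 => "b2"
  'a' x 1 => "a1"
  'b' x 2 => "b2"
  'c' x 2 => "c2"
Compressed: "a2b2a1b2c2"
Compressed length: 10

10


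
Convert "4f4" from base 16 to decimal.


Input: "4f4" in base 16
Positional expansion:
  Digit '4' (value 4) x 16^2 = 1024
  Digit 'f' (value 15) x 16^1 = 240
  Digit '4' (value 4) x 16^0 = 4
Sum = 1268

1268


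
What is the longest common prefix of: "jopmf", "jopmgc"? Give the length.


Words: jopmf, jopmgc
  Position 0: all 'j' => match
  Position 1: all 'o' => match
  Position 2: all 'p' => match
  Position 3: all 'm' => match
  Position 4: ('f', 'g') => mismatch, stop
LCP = "jopm" (length 4)

4


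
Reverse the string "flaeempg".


Input: flaeempg
Reading characters right to left:
  Position 7: 'g'
  Position 6: 'p'
  Position 5: 'm'
  Position 4: 'e'
  Position 3: 'e'
  Position 2: 'a'
  Position 1: 'l'
  Position 0: 'f'
Reversed: gpmeealf

gpmeealf


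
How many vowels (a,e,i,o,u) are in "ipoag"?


Input: ipoag
Checking each character:
  'i' at position 0: vowel (running total: 1)
  'p' at position 1: consonant
  'o' at position 2: vowel (running total: 2)
  'a' at position 3: vowel (running total: 3)
  'g' at position 4: consonant
Total vowels: 3

3


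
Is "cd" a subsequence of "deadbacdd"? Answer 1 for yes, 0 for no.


Check if "cd" is a subsequence of "deadbacdd"
Greedy scan:
  Position 0 ('d'): no match needed
  Position 1 ('e'): no match needed
  Position 2 ('a'): no match needed
  Position 3 ('d'): no match needed
  Position 4 ('b'): no match needed
  Position 5 ('a'): no match needed
  Position 6 ('c'): matches sub[0] = 'c'
  Position 7 ('d'): matches sub[1] = 'd'
  Position 8 ('d'): no match needed
All 2 characters matched => is a subsequence

1


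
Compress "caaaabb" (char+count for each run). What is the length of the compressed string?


Input: caaaabb
Runs:
  'c' x 1 => "c1"
  'a' x 4 => "a4"
  'b' x 2 => "b2"
Compressed: "c1a4b2"
Compressed length: 6

6


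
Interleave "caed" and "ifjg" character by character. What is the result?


Interleaving "caed" and "ifjg":
  Position 0: 'c' from first, 'i' from second => "ci"
  Position 1: 'a' from first, 'f' from second => "af"
  Position 2: 'e' from first, 'j' from second => "ej"
  Position 3: 'd' from first, 'g' from second => "dg"
Result: ciafejdg

ciafejdg


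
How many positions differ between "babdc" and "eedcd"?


Comparing "babdc" and "eedcd" position by position:
  Position 0: 'b' vs 'e' => DIFFER
  Position 1: 'a' vs 'e' => DIFFER
  Position 2: 'b' vs 'd' => DIFFER
  Position 3: 'd' vs 'c' => DIFFER
  Position 4: 'c' vs 'd' => DIFFER
Positions that differ: 5

5


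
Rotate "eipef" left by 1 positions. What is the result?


Input: "eipef", rotate left by 1
First 1 characters: "e"
Remaining characters: "ipef"
Concatenate remaining + first: "ipef" + "e" = "ipefe"

ipefe


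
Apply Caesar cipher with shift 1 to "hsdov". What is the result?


Caesar cipher: shift "hsdov" by 1
  'h' (pos 7) + 1 = pos 8 = 'i'
  's' (pos 18) + 1 = pos 19 = 't'
  'd' (pos 3) + 1 = pos 4 = 'e'
  'o' (pos 14) + 1 = pos 15 = 'p'
  'v' (pos 21) + 1 = pos 22 = 'w'
Result: itepw

itepw


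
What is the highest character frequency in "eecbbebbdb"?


Input: eecbbebbdb
Character counts:
  'b': 5
  'c': 1
  'd': 1
  'e': 3
Maximum frequency: 5

5


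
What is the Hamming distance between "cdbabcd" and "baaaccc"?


Comparing "cdbabcd" and "baaaccc" position by position:
  Position 0: 'c' vs 'b' => differ
  Position 1: 'd' vs 'a' => differ
  Position 2: 'b' vs 'a' => differ
  Position 3: 'a' vs 'a' => same
  Position 4: 'b' vs 'c' => differ
  Position 5: 'c' vs 'c' => same
  Position 6: 'd' vs 'c' => differ
Total differences (Hamming distance): 5

5


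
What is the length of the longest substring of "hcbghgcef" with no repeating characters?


Input: "hcbghgcef"
Sliding window (track last position of each char):
  Position 0 ('h'): window [0,0] length 1 -- new best
  Position 1 ('c'): window [0,1] length 2 -- new best
  Position 2 ('b'): window [0,2] length 3 -- new best
  Position 3 ('g'): window [0,3] length 4 -- new best
  Position 4 ('h'): repeat (last at 0), move window start to 1
  Position 4 ('h'): window [1,4] length 4
  Position 5 ('g'): repeat (last at 3), move window start to 4
  Position 5 ('g'): window [4,5] length 2
  Position 6 ('c'): window [4,6] length 3
  Position 7 ('e'): window [4,7] length 4
  Position 8 ('f'): window [4,8] length 5 -- new best
Longest substring with no repeats: "hgcef" with length 5

5


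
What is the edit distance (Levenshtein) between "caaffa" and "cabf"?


Computing edit distance: "caaffa" -> "cabf"
DP table:
           c    a    b    f
      0    1    2    3    4
  c   1    0    1    2    3
  a   2    1    0    1    2
  a   3    2    1    1    2
  f   4    3    2    2    1
  f   5    4    3    3    2
  a   6    5    4    4    3
Edit distance = dp[6][4] = 3

3


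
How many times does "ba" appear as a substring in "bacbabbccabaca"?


Searching for "ba" in "bacbabbccabaca"
Scanning each position:
  Position 0: "ba" => MATCH
  Position 1: "ac" => no
  Position 2: "cb" => no
  Position 3: "ba" => MATCH
  Position 4: "ab" => no
  Position 5: "bb" => no
  Position 6: "bc" => no
  Position 7: "cc" => no
  Position 8: "ca" => no
  Position 9: "ab" => no
  Position 10: "ba" => MATCH
  Position 11: "ac" => no
  Position 12: "ca" => no
Total occurrences: 3

3


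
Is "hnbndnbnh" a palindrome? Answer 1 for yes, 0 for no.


Input: hnbndnbnh
Reversed: hnbndnbnh
  Compare pos 0 ('h') with pos 8 ('h'): match
  Compare pos 1 ('n') with pos 7 ('n'): match
  Compare pos 2 ('b') with pos 6 ('b'): match
  Compare pos 3 ('n') with pos 5 ('n'): match
Result: palindrome

1


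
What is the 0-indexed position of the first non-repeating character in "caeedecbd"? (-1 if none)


Input: caeedecbd
Character frequencies:
  'a': 1
  'b': 1
  'c': 2
  'd': 2
  'e': 3
Scanning left to right for freq == 1:
  Position 0 ('c'): freq=2, skip
  Position 1 ('a'): unique! => answer = 1

1


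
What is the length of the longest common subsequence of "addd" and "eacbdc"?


LCS of "addd" and "eacbdc"
DP table:
           e    a    c    b    d    c
      0    0    0    0    0    0    0
  a   0    0    1    1    1    1    1
  d   0    0    1    1    1    2    2
  d   0    0    1    1    1    2    2
  d   0    0    1    1    1    2    2
LCS length = dp[4][6] = 2

2


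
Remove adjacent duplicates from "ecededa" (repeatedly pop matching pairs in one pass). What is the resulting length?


Input: ecededa
Stack-based adjacent duplicate removal:
  Read 'e': push. Stack: e
  Read 'c': push. Stack: ec
  Read 'e': push. Stack: ece
  Read 'd': push. Stack: eced
  Read 'e': push. Stack: ecede
  Read 'd': push. Stack: eceded
  Read 'a': push. Stack: ecededa
Final stack: "ecededa" (length 7)

7


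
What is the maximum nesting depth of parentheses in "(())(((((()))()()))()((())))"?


Input: "(())(((((()))()()))()((())))"
Tracking depth:
  Position 0 '(': depth becomes 1
  Position 1 '(': depth becomes 2
  Position 2 ')': depth becomes 1
  Position 3 ')': depth becomes 0
  Position 4 '(': depth becomes 1
  Position 5 '(': depth becomes 2
  Position 6 '(': depth becomes 3
  Position 7 '(': depth becomes 4
  Position 8 '(': depth becomes 5
  Position 9 '(': depth becomes 6
  Position 10 ')': depth becomes 5
  Position 11 ')': depth becomes 4
  Position 12 ')': depth becomes 3
  Position 13 '(': depth becomes 4
  Position 14 ')': depth becomes 3
  Position 15 '(': depth becomes 4
  Position 16 ')': depth becomes 3
  Position 17 ')': depth becomes 2
  Position 18 ')': depth becomes 1
  Position 19 '(': depth becomes 2
  Position 20 ')': depth becomes 1
  Position 21 '(': depth becomes 2
  Position 22 '(': depth becomes 3
  Position 23 '(': depth becomes 4
  Position 24 ')': depth becomes 3
  Position 25 ')': depth becomes 2
  Position 26 ')': depth becomes 1
  Position 27 ')': depth becomes 0
Maximum depth reached: 6

6


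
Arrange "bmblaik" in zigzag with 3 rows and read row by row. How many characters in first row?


Zigzag "bmblaik" into 3 rows:
Placing characters:
  'b' => row 0
  'm' => row 1
  'b' => row 2
  'l' => row 1
  'a' => row 0
  'i' => row 1
  'k' => row 2
Rows:
  Row 0: "ba"
  Row 1: "mli"
  Row 2: "bk"
First row length: 2

2


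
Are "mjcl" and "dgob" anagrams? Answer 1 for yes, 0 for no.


Strings: "mjcl", "dgob"
Sorted first:  cjlm
Sorted second: bdgo
Differ at position 0: 'c' vs 'b' => not anagrams

0


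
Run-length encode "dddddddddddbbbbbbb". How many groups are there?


Input: dddddddddddbbbbbbb
Scanning for consecutive runs:
  Group 1: 'd' x 11 (positions 0-10)
  Group 2: 'b' x 7 (positions 11-17)
Total groups: 2

2


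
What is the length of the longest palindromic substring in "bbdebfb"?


Input: "bbdebfb"
Checking substrings for palindromes:
  [4:7] "bfb" (len 3) => palindrome
  [0:2] "bb" (len 2) => palindrome
Longest palindromic substring: "bfb" with length 3

3


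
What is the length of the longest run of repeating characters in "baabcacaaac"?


Input: "baabcacaaac"
Scanning for longest run:
  Position 1 ('a'): new char, reset run to 1
  Position 2 ('a'): continues run of 'a', length=2
  Position 3 ('b'): new char, reset run to 1
  Position 4 ('c'): new char, reset run to 1
  Position 5 ('a'): new char, reset run to 1
  Position 6 ('c'): new char, reset run to 1
  Position 7 ('a'): new char, reset run to 1
  Position 8 ('a'): continues run of 'a', length=2
  Position 9 ('a'): continues run of 'a', length=3
  Position 10 ('c'): new char, reset run to 1
Longest run: 'a' with length 3

3


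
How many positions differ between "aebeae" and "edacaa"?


Comparing "aebeae" and "edacaa" position by position:
  Position 0: 'a' vs 'e' => DIFFER
  Position 1: 'e' vs 'd' => DIFFER
  Position 2: 'b' vs 'a' => DIFFER
  Position 3: 'e' vs 'c' => DIFFER
  Position 4: 'a' vs 'a' => same
  Position 5: 'e' vs 'a' => DIFFER
Positions that differ: 5

5


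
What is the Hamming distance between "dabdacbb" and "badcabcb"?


Comparing "dabdacbb" and "badcabcb" position by position:
  Position 0: 'd' vs 'b' => differ
  Position 1: 'a' vs 'a' => same
  Position 2: 'b' vs 'd' => differ
  Position 3: 'd' vs 'c' => differ
  Position 4: 'a' vs 'a' => same
  Position 5: 'c' vs 'b' => differ
  Position 6: 'b' vs 'c' => differ
  Position 7: 'b' vs 'b' => same
Total differences (Hamming distance): 5

5


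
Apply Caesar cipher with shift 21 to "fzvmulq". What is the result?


Caesar cipher: shift "fzvmulq" by 21
  'f' (pos 5) + 21 = pos 0 = 'a'
  'z' (pos 25) + 21 = pos 20 = 'u'
  'v' (pos 21) + 21 = pos 16 = 'q'
  'm' (pos 12) + 21 = pos 7 = 'h'
  'u' (pos 20) + 21 = pos 15 = 'p'
  'l' (pos 11) + 21 = pos 6 = 'g'
  'q' (pos 16) + 21 = pos 11 = 'l'
Result: auqhpgl

auqhpgl


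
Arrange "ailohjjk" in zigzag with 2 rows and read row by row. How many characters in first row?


Zigzag "ailohjjk" into 2 rows:
Placing characters:
  'a' => row 0
  'i' => row 1
  'l' => row 0
  'o' => row 1
  'h' => row 0
  'j' => row 1
  'j' => row 0
  'k' => row 1
Rows:
  Row 0: "alhj"
  Row 1: "iojk"
First row length: 4

4


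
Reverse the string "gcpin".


Input: gcpin
Reading characters right to left:
  Position 4: 'n'
  Position 3: 'i'
  Position 2: 'p'
  Position 1: 'c'
  Position 0: 'g'
Reversed: nipcg

nipcg


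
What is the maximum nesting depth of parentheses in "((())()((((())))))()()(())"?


Input: "((())()((((())))))()()(())"
Tracking depth:
  Position 0 '(': depth becomes 1
  Position 1 '(': depth becomes 2
  Position 2 '(': depth becomes 3
  Position 3 ')': depth becomes 2
  Position 4 ')': depth becomes 1
  Position 5 '(': depth becomes 2
  Position 6 ')': depth becomes 1
  Position 7 '(': depth becomes 2
  Position 8 '(': depth becomes 3
  Position 9 '(': depth becomes 4
  Position 10 '(': depth becomes 5
  Position 11 '(': depth becomes 6
  Position 12 ')': depth becomes 5
  Position 13 ')': depth becomes 4
  Position 14 ')': depth becomes 3
  Position 15 ')': depth becomes 2
  Position 16 ')': depth becomes 1
  Position 17 ')': depth becomes 0
  Position 18 '(': depth becomes 1
  Position 19 ')': depth becomes 0
  Position 20 '(': depth becomes 1
  Position 21 ')': depth becomes 0
  Position 22 '(': depth becomes 1
  Position 23 '(': depth becomes 2
  Position 24 ')': depth becomes 1
  Position 25 ')': depth becomes 0
Maximum depth reached: 6

6


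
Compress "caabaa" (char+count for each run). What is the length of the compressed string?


Input: caabaa
Runs:
  'c' x 1 => "c1"
  'a' x 2 => "a2"
  'b' x 1 => "b1"
  'a' x 2 => "a2"
Compressed: "c1a2b1a2"
Compressed length: 8

8


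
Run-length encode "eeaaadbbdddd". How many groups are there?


Input: eeaaadbbdddd
Scanning for consecutive runs:
  Group 1: 'e' x 2 (positions 0-1)
  Group 2: 'a' x 3 (positions 2-4)
  Group 3: 'd' x 1 (positions 5-5)
  Group 4: 'b' x 2 (positions 6-7)
  Group 5: 'd' x 4 (positions 8-11)
Total groups: 5

5


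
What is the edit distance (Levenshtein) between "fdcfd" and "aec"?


Computing edit distance: "fdcfd" -> "aec"
DP table:
           a    e    c
      0    1    2    3
  f   1    1    2    3
  d   2    2    2    3
  c   3    3    3    2
  f   4    4    4    3
  d   5    5    5    4
Edit distance = dp[5][3] = 4

4


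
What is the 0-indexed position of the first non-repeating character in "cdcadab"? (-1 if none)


Input: cdcadab
Character frequencies:
  'a': 2
  'b': 1
  'c': 2
  'd': 2
Scanning left to right for freq == 1:
  Position 0 ('c'): freq=2, skip
  Position 1 ('d'): freq=2, skip
  Position 2 ('c'): freq=2, skip
  Position 3 ('a'): freq=2, skip
  Position 4 ('d'): freq=2, skip
  Position 5 ('a'): freq=2, skip
  Position 6 ('b'): unique! => answer = 6

6


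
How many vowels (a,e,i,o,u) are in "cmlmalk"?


Input: cmlmalk
Checking each character:
  'c' at position 0: consonant
  'm' at position 1: consonant
  'l' at position 2: consonant
  'm' at position 3: consonant
  'a' at position 4: vowel (running total: 1)
  'l' at position 5: consonant
  'k' at position 6: consonant
Total vowels: 1

1


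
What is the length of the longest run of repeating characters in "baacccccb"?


Input: "baacccccb"
Scanning for longest run:
  Position 1 ('a'): new char, reset run to 1
  Position 2 ('a'): continues run of 'a', length=2
  Position 3 ('c'): new char, reset run to 1
  Position 4 ('c'): continues run of 'c', length=2
  Position 5 ('c'): continues run of 'c', length=3
  Position 6 ('c'): continues run of 'c', length=4
  Position 7 ('c'): continues run of 'c', length=5
  Position 8 ('b'): new char, reset run to 1
Longest run: 'c' with length 5

5


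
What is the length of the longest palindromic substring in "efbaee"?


Input: "efbaee"
Checking substrings for palindromes:
  [4:6] "ee" (len 2) => palindrome
Longest palindromic substring: "ee" with length 2

2


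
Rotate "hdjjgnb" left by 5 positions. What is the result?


Input: "hdjjgnb", rotate left by 5
First 5 characters: "hdjjg"
Remaining characters: "nb"
Concatenate remaining + first: "nb" + "hdjjg" = "nbhdjjg"

nbhdjjg


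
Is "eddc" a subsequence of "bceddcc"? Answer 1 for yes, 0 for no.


Check if "eddc" is a subsequence of "bceddcc"
Greedy scan:
  Position 0 ('b'): no match needed
  Position 1 ('c'): no match needed
  Position 2 ('e'): matches sub[0] = 'e'
  Position 3 ('d'): matches sub[1] = 'd'
  Position 4 ('d'): matches sub[2] = 'd'
  Position 5 ('c'): matches sub[3] = 'c'
  Position 6 ('c'): no match needed
All 4 characters matched => is a subsequence

1
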